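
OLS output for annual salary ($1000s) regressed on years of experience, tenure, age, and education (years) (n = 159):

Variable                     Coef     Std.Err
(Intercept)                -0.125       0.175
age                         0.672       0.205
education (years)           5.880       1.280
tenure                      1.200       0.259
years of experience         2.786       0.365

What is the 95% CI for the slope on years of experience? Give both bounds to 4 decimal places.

Read off: b = 2.786, SE = 0.365 for years of experience.
df = n − k − 1 = 159 − 4 − 1 = 154.
t* = t_{0.025, 154} = 1.975488.
Margin = t* × SE = 1.975488 × 0.365 = 0.721053.
CI: 2.786 ± 0.721053 → (2.0649, 3.5071).

(2.0649, 3.5071)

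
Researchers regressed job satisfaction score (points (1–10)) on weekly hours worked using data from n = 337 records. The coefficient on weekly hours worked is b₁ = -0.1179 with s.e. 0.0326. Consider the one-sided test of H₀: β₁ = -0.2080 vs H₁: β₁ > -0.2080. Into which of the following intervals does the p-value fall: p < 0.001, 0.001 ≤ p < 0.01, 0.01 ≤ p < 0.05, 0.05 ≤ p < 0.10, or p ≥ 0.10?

t = (-0.1179 − (-0.2080)) / 0.0326 = 2.764.
df = n − 2 = 337 − 2 = 335.
One-sided p = P(T_{335} > t) ≈ 0.0030.
So 0.001 ≤ p < 0.01.

0.001 ≤ p < 0.01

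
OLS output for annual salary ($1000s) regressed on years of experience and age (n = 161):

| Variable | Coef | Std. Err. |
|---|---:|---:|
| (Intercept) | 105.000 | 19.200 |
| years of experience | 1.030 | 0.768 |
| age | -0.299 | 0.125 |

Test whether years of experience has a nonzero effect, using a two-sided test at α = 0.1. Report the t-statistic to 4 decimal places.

Read off: b = 1.030, SE = 0.768 for years of experience.
H₀: β₁ = 0 vs H₁: β₁ ≠ 0.
t = 1.030 / 0.768 = 1.3411.
df = n − k − 1 = 161 − 2 − 1 = 158.
Two-sided p ≈ 0.1818, which is ≥ 0.1, so fail to reject H₀.
The data do not give significant evidence of an association between years of experience and annual salary, after adjusting for the other predictors.

t = 1.3411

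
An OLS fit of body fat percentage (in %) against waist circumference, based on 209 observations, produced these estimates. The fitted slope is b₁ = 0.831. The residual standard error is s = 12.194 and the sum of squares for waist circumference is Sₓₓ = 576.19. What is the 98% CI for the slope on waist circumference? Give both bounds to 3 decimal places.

(-0.360, 2.022)

SE(b₁) = s/√Sₓₓ = 12.194/√576.19 = 0.508.
df = n − 2 = 207.
t* = t_{0.01, 207} = 2.344497.
Margin = t* × SE = 2.344497 × 0.508 = 1.19100.
CI: 0.831 ± 1.19100 → (-0.360, 2.022).
With 98% confidence, each one-unit increase in waist circumference is associated with a change of between -0.360 and 2.022 % in body fat percentage.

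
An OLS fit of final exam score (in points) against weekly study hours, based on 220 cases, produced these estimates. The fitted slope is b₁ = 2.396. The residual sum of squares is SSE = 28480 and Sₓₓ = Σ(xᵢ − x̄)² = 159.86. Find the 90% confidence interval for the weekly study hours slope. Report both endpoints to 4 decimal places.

MSE = SSE/(n − 2) = 28480/218 = 130.642.
SE(b₁) = √(MSE/Sₓₓ) = √(130.642/159.86) = 0.904007.
df = n − 2 = 218.
t* = t_{0.05, 218} = 1.651873.
Margin = t* × SE = 1.651873 × 0.904007 = 1.493305.
CI: 2.396 ± 1.493305 → (0.9027, 3.8893).
With 90% confidence, each one-unit increase in weekly study hours is associated with a change of between 0.9027 and 3.8893 points in final exam score.

(0.9027, 3.8893)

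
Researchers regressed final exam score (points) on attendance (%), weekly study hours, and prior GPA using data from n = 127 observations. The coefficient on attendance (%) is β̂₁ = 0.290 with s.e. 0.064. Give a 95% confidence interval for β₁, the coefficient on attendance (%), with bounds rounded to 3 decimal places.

(0.163, 0.417)

df = n − k − 1 = 127 − 3 − 1 = 123.
t* = t_{0.025, 123} = 1.979439.
Margin = t* × SE = 1.979439 × 0.064 = 0.12668.
CI: 0.290 ± 0.12668 → (0.163, 0.417).
With 95% confidence, each one-unit increase in attendance (%) is associated with a change of between 0.163 and 0.417 points in final exam score, holding the other predictors fixed.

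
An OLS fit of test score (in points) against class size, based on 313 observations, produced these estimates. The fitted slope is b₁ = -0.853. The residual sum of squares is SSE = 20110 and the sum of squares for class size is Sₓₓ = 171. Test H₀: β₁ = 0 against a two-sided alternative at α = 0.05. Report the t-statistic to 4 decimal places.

MSE = SSE/(n − 2) = 20110/311 = 64.6624.
SE(b₁) = √(MSE/Sₓₓ) = √(64.6624/171) = 0.614933.
t = -0.853 / 0.614933 = -1.3871.
df = n − 2 = 311.
Two-sided p ≈ 0.1664, which is ≥ 0.05, so fail to reject H₀.
The data do not give significant evidence of an association between class size and test score.

t = -1.3871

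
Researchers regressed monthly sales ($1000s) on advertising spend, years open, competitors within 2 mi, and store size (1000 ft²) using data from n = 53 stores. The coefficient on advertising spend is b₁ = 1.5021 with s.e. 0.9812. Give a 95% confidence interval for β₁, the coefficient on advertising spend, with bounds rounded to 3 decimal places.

df = n − k − 1 = 53 − 4 − 1 = 48.
t* = t_{0.025, 48} = 2.010635.
Margin = t* × SE = 2.010635 × 0.9812 = 1.97283.
CI: 1.5021 ± 1.97283 → (-0.471, 3.475).
With 95% confidence, each one-unit increase in advertising spend is associated with a change of between -0.471 and 3.475 $1000s in monthly sales, holding the other predictors fixed.

(-0.471, 3.475)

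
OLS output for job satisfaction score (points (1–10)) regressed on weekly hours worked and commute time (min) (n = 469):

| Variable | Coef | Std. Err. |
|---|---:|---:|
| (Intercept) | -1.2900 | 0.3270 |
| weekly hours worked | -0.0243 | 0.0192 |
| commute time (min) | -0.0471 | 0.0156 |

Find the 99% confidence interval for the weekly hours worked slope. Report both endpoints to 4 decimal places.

(-0.0740, 0.0254)

Read off: b = -0.0243, SE = 0.0192 for weekly hours worked.
df = n − k − 1 = 469 − 2 − 1 = 466.
t* = t_{0.005, 466} = 2.586421.
Margin = t* × SE = 2.586421 × 0.0192 = 0.049659.
CI: -0.0243 ± 0.049659 → (-0.0740, 0.0254).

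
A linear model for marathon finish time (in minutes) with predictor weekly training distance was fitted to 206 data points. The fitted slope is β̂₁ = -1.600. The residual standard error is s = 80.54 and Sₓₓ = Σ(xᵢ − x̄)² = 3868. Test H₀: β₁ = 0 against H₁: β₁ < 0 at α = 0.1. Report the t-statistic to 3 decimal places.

t = -1.236

SE(β̂₁) = s/√Sₓₓ = 80.54/√3868 = 1.295.
t = -1.600 / 1.295 = -1.236.
df = n − 2 = 204.
One-sided p ≈ 0.1090, which is ≥ 0.1, so fail to reject H₀.
The data do not give significant evidence that the true slope on weekly training distance is negative.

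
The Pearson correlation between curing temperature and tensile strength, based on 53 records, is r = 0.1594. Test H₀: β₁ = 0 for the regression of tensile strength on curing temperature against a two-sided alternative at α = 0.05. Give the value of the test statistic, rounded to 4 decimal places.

t = r·√(n − 2)/√(1 − r²) = 0.1594·√51/√0.974592 = 1.1531.
df = n − 2 = 51.
Two-sided p ≈ 0.2543, which is ≥ 0.05, so fail to reject H₀.
The data do not give significant evidence of a linear association between curing temperature and tensile strength.

t = 1.1531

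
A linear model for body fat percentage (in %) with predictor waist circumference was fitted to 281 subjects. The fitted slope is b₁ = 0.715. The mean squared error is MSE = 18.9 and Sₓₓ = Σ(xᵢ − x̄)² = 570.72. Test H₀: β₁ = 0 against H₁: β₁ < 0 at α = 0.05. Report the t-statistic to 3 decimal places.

SE(b₁) = √(MSE/Sₓₓ) = √(18.9/570.72) = 0.181978.
t = 0.715 / 0.181978 = 3.929.
df = n − 2 = 279.
One-sided p ≈ 0.9999, which is ≥ 0.05, so fail to reject H₀.
The data do not give significant evidence that the true slope on waist circumference is negative.

t = 3.929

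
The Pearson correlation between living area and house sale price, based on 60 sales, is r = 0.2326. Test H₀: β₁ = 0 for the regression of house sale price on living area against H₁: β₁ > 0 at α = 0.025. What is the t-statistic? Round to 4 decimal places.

t = r·√(n − 2)/√(1 − r²) = 0.2326·√58/√0.945897 = 1.8214.
df = n − 2 = 58.
One-sided p ≈ 0.0369, which is ≥ 0.025, so fail to reject H₀.
The data do not give significant evidence of a linear association between living area and house sale price.

t = 1.8214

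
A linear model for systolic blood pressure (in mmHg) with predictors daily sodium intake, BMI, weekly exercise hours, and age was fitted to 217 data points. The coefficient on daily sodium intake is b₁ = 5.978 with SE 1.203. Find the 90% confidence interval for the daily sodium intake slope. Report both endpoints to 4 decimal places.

(3.9906, 7.9654)

df = n − k − 1 = 217 − 4 − 1 = 212.
t* = t_{0.05, 212} = 1.652073.
Margin = t* × SE = 1.652073 × 1.203 = 1.987444.
CI: 5.978 ± 1.987444 → (3.9906, 7.9654).
With 90% confidence, each one-unit increase in daily sodium intake is associated with a change of between 3.9906 and 7.9654 mmHg in systolic blood pressure, holding the other predictors fixed.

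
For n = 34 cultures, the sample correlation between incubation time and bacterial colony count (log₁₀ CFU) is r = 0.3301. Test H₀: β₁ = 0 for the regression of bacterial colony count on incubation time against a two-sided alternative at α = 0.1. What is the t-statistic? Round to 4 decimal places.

t = 1.9782

t = r·√(n − 2)/√(1 − r²) = 0.3301·√32/√0.891034 = 1.9782.
df = n − 2 = 32.
Two-sided p ≈ 0.0566, which is < 0.1, so reject H₀.
There is evidence of a linear association between incubation time and bacterial colony count.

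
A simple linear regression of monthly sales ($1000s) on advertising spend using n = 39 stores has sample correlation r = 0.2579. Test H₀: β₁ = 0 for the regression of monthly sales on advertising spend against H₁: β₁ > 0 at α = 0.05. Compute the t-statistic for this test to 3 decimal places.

t = r·√(n − 2)/√(1 − r²) = 0.2579·√37/√0.933488 = 1.624.
df = n − 2 = 37.
One-sided p ≈ 0.0565, which is ≥ 0.05, so fail to reject H₀.
The data do not give significant evidence of a linear association between advertising spend and monthly sales.

t = 1.624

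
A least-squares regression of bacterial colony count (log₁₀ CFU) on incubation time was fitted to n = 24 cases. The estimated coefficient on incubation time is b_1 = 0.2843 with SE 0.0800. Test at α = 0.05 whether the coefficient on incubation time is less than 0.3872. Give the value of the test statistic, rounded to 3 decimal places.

H₀: β₁ = 0.3872 vs H₁: β₁ < 0.3872.
t = (b_1 − β₁⁰)/SE = (0.2843 − 0.3872) / 0.0800 = -1.286.
df = n − 2 = 24 − 2 = 22.
One-sided p ≈ 0.1059, which is ≥ 0.05, so fail to reject H₀.
The data do not give significant evidence that the true slope on incubation time is below 0.3872 log₁₀ CFU per unit.

t = -1.286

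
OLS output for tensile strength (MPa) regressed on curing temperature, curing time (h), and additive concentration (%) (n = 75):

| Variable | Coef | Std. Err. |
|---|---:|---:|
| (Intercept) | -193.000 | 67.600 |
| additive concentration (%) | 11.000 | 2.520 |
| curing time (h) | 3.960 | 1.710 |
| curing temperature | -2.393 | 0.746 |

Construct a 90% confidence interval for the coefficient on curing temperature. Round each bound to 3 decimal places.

Read off: b = -2.393, SE = 0.746 for curing temperature.
df = n − k − 1 = 75 − 3 − 1 = 71.
t* = t_{0.05, 71} = 1.6666.
Margin = t* × SE = 1.6666 × 0.746 = 1.24328.
CI: -2.393 ± 1.24328 → (-3.636, -1.150).

(-3.636, -1.150)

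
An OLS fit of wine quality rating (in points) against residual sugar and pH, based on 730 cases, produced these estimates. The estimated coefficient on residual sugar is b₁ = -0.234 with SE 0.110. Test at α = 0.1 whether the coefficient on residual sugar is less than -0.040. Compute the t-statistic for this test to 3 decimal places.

t = -1.764

H₀: β₁ = -0.040 vs H₁: β₁ < -0.040.
t = (b₁ − β₁⁰)/SE = (-0.234 − (-0.040)) / 0.110 = -1.764.
df = n − k − 1 = 730 − 2 − 1 = 727.
One-sided p ≈ 0.0391, which is < 0.1, so reject H₀.
There is evidence that the true slope on residual sugar is below -0.040 points per unit, holding the other predictors fixed.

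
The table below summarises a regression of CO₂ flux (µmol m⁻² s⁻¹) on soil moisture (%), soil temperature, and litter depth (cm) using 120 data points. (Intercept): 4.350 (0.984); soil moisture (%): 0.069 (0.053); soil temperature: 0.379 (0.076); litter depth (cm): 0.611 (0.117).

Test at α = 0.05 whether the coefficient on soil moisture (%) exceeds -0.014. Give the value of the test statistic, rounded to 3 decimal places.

t = 1.566

Read off: b = 0.069, SE = 0.053 for soil moisture (%).
H₀: β₁ = -0.014 vs H₁: β₁ > -0.014.
t = (0.069 − (-0.014)) / 0.053 = 1.566.
df = n − k − 1 = 120 − 3 − 1 = 116.
One-sided p ≈ 0.0600, which is ≥ 0.05, so fail to reject H₀.
The data do not give significant evidence that the true slope on soil moisture (%) exceeds -0.014 µmol m⁻² s⁻¹ per unit, holding the other predictors fixed.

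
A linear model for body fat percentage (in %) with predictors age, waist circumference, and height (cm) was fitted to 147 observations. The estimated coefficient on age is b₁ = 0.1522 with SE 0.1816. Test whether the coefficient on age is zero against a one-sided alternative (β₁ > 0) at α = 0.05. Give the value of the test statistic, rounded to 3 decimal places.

H₀: β₁ = 0 vs H₁: β₁ > 0.
t = (b₁ − β₁⁰)/SE = 0.1522 / 0.1816 = 0.838.
df = n − k − 1 = 147 − 3 − 1 = 143.
One-sided p ≈ 0.2017, which is ≥ 0.05, so fail to reject H₀.
The data do not give significant evidence that the true slope on age is positive, holding the other predictors fixed.

t = 0.838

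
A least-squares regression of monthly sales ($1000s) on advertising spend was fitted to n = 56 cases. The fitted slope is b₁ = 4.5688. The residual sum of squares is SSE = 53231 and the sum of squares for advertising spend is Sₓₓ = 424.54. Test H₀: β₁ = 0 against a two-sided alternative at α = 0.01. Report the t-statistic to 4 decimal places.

t = 2.9983

MSE = SSE/(n − 2) = 53231/54 = 985.759.
SE(b₁) = √(MSE/Sₓₓ) = √(985.759/424.54) = 1.52379.
t = 4.5688 / 1.52379 = 2.9983.
df = n − 2 = 54.
Two-sided p ≈ 0.0041, which is < 0.01, so reject H₀.
There is evidence that advertising spend is associated with monthly sales.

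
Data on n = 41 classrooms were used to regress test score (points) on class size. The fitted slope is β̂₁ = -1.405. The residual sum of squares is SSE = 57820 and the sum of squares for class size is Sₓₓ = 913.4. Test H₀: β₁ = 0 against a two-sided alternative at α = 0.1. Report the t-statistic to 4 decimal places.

MSE = SSE/(n − 2) = 57820/39 = 1482.56.
SE(β̂₁) = √(MSE/Sₓₓ) = √(1482.56/913.4) = 1.27402.
t = -1.405 / 1.27402 = -1.1028.
df = n − 2 = 39.
Two-sided p ≈ 0.2769, which is ≥ 0.1, so fail to reject H₀.
The data do not give significant evidence of an association between class size and test score.

t = -1.1028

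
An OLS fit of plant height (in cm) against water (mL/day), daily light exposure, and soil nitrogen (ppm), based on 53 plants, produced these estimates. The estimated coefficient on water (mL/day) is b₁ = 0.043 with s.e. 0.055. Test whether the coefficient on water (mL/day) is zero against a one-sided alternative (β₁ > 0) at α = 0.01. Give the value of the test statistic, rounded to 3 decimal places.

H₀: β₁ = 0 vs H₁: β₁ > 0.
t = (b₁ − β₁⁰)/SE = 0.043 / 0.055 = 0.782.
df = n − k − 1 = 53 − 3 − 1 = 49.
One-sided p ≈ 0.2190, which is ≥ 0.01, so fail to reject H₀.
The data do not give significant evidence that the true slope on water (mL/day) is positive, holding the other predictors fixed.

t = 0.782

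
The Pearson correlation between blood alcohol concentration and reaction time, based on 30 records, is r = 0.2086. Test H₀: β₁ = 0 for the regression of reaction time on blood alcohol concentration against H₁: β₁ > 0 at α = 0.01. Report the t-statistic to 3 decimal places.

t = r·√(n − 2)/√(1 − r²) = 0.2086·√28/√0.956486 = 1.129.
df = n − 2 = 28.
One-sided p ≈ 0.1343, which is ≥ 0.01, so fail to reject H₀.
The data do not give significant evidence of a linear association between blood alcohol concentration and reaction time.

t = 1.129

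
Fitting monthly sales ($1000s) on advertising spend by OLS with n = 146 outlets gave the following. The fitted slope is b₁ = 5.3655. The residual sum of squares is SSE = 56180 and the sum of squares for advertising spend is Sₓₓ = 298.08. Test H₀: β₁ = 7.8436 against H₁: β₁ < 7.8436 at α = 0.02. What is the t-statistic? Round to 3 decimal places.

MSE = SSE/(n − 2) = 56180/144 = 390.139.
SE(b₁) = √(MSE/Sₓₓ) = √(390.139/298.08) = 1.14405.
t = (5.3655 − 7.8436) / 1.14405 = -2.166.
df = n − 2 = 144.
One-sided p ≈ 0.0160, which is < 0.02, so reject H₀.
There is evidence that the true slope on advertising spend is below 7.8436 $1000s per unit.

t = -2.166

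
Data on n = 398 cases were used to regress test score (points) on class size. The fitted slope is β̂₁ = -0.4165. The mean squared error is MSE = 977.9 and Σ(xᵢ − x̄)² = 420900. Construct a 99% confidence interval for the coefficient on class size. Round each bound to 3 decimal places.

(-0.541, -0.292)

SE(β̂₁) = √(MSE/Sₓₓ) = √(977.9/420900) = 0.0482012.
df = n − 2 = 396.
t* = t_{0.005, 396} = 2.588301.
Margin = t* × SE = 2.588301 × 0.0482012 = 0.12476.
CI: -0.4165 ± 0.12476 → (-0.541, -0.292).
With 99% confidence, each one-unit increase in class size is associated with a change of between -0.541 and -0.292 points in test score.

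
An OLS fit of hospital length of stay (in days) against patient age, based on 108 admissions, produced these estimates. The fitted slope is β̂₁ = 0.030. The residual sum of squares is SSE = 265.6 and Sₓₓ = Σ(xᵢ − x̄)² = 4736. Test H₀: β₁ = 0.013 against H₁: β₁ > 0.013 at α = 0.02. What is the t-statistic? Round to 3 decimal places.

t = 0.739

MSE = SSE/(n − 2) = 265.6/106 = 2.50566.
SE(β̂₁) = √(MSE/Sₓₓ) = √(2.50566/4736) = 0.0230015.
t = (0.030 − 0.013) / 0.0230015 = 0.739.
df = n − 2 = 106.
One-sided p ≈ 0.2307, which is ≥ 0.02, so fail to reject H₀.
The data do not give significant evidence that the true slope on patient age exceeds 0.013 days per unit.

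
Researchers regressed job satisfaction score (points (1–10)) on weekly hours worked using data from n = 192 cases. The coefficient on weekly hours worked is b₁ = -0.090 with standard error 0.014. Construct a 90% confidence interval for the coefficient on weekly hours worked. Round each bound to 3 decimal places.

(-0.113, -0.067)

df = n − 2 = 192 − 2 = 190.
t* = t_{0.05, 190} = 1.652913.
Margin = t* × SE = 1.652913 × 0.014 = 0.02314.
CI: -0.090 ± 0.02314 → (-0.113, -0.067).
With 90% confidence, each one-unit increase in weekly hours worked is associated with a change of between -0.113 and -0.067 points (1–10) in job satisfaction score.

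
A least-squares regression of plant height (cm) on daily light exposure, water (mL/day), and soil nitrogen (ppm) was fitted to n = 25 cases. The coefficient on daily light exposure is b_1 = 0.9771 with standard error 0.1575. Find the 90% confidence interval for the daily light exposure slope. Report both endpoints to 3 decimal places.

df = n − k − 1 = 25 − 3 − 1 = 21.
t* = t_{0.05, 21} = 1.720743.
Margin = t* × SE = 1.720743 × 0.1575 = 0.27102.
CI: 0.9771 ± 0.27102 → (0.706, 1.248).
With 90% confidence, each one-unit increase in daily light exposure is associated with a change of between 0.706 and 1.248 cm in plant height, holding the other predictors fixed.

(0.706, 1.248)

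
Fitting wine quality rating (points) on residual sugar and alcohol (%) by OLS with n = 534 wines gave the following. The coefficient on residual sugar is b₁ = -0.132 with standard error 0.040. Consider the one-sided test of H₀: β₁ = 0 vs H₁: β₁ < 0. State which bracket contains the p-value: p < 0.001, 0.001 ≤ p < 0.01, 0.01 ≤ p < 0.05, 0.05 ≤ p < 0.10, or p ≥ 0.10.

t = -0.132 / 0.040 = -3.300.
df = n − k − 1 = 534 − 2 − 1 = 531.
One-sided p = P(T_{531} < t) ≈ 0.0005.
So p < 0.001.

p < 0.001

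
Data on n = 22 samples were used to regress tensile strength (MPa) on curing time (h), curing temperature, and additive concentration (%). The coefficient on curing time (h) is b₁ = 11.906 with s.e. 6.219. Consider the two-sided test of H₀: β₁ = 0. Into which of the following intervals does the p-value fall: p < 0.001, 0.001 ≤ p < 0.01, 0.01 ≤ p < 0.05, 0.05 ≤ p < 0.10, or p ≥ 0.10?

t = 11.906 / 6.219 = 1.914.
df = n − k − 1 = 22 − 3 − 1 = 18.
Two-sided p = 2·P(T_{18} > |t|) ≈ 0.0716.
So 0.05 ≤ p < 0.10.

0.05 ≤ p < 0.10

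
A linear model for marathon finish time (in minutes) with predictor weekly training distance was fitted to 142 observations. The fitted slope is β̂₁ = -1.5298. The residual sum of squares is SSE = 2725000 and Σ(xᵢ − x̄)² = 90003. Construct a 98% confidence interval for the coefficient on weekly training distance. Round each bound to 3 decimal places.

MSE = SSE/(n − 2) = 2725000/140 = 19464.3.
SE(β̂₁) = √(MSE/Sₓₓ) = √(19464.3/90003) = 0.46504.
df = n − 2 = 140.
t* = t_{0.01, 140} = 2.353278.
Margin = t* × SE = 2.353278 × 0.46504 = 1.09437.
CI: -1.5298 ± 1.09437 → (-2.624, -0.435).
With 98% confidence, each one-unit increase in weekly training distance is associated with a change of between -2.624 and -0.435 minutes in marathon finish time.

(-2.624, -0.435)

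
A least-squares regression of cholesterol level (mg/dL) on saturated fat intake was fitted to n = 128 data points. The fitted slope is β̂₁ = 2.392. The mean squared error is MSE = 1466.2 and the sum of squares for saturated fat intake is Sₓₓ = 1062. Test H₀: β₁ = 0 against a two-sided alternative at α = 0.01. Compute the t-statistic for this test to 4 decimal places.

SE(β̂₁) = √(MSE/Sₓₓ) = √(1466.2/1062) = 1.17499.
t = 2.392 / 1.17499 = 2.0358.
df = n − 2 = 126.
Two-sided p ≈ 0.0439, which is ≥ 0.01, so fail to reject H₀.
The data do not give significant evidence of an association between saturated fat intake and cholesterol level.

t = 2.0358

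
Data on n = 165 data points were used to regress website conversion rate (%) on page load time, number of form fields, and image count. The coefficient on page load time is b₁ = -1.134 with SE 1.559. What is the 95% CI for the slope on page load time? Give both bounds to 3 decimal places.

df = n − k − 1 = 165 − 3 − 1 = 161.
t* = t_{0.025, 161} = 1.974808.
Margin = t* × SE = 1.974808 × 1.559 = 3.07873.
CI: -1.134 ± 3.07873 → (-4.213, 1.945).
With 95% confidence, each one-unit increase in page load time is associated with a change of between -4.213 and 1.945 % in website conversion rate, holding the other predictors fixed.

(-4.213, 1.945)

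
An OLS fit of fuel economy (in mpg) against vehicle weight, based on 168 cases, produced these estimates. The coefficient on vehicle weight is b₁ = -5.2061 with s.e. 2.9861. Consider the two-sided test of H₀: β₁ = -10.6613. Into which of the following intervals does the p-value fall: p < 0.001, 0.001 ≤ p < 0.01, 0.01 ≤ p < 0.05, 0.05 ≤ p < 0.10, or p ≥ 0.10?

0.05 ≤ p < 0.10

t = (-5.2061 − (-10.6613)) / 2.9861 = 1.827.
df = n − 2 = 168 − 2 = 166.
Two-sided p = 2·P(T_{166} > |t|) ≈ 0.0695.
So 0.05 ≤ p < 0.10.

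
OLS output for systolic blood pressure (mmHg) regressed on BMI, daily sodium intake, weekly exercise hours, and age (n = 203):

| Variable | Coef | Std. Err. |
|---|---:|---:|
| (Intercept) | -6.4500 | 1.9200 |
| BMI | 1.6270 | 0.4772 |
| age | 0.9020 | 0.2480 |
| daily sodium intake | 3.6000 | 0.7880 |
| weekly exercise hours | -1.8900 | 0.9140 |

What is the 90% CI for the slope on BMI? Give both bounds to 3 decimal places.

Read off: b = 1.6270, SE = 0.4772 for BMI.
df = n − k − 1 = 203 − 4 − 1 = 198.
t* = t_{0.05, 198} = 1.652586.
Margin = t* × SE = 1.652586 × 0.4772 = 0.78861.
CI: 1.6270 ± 0.78861 → (0.838, 2.416).

(0.838, 2.416)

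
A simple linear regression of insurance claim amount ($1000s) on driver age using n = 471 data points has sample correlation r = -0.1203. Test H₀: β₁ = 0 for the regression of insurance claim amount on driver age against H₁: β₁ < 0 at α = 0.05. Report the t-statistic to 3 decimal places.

t = r·√(n − 2)/√(1 − r²) = -0.1203·√469/√0.985528 = -2.624.
df = n − 2 = 469.
One-sided p ≈ 0.0045, which is < 0.05, so reject H₀.
There is evidence of a linear association between driver age and insurance claim amount.

t = -2.624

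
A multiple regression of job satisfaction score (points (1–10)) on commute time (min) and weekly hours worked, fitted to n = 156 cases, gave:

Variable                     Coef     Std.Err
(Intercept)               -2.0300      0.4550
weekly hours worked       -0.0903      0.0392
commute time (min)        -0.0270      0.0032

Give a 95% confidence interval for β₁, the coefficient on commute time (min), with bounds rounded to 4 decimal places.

(-0.0333, -0.0207)

Read off: b = -0.0270, SE = 0.0032 for commute time (min).
df = n − k − 1 = 156 − 2 − 1 = 153.
t* = t_{0.025, 153} = 1.97559.
Margin = t* × SE = 1.97559 × 0.0032 = 0.006322.
CI: -0.0270 ± 0.006322 → (-0.0333, -0.0207).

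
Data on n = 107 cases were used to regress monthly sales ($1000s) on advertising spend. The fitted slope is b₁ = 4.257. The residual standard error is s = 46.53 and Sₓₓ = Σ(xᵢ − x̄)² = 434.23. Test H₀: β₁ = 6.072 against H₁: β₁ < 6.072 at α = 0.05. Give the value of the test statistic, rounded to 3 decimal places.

SE(b₁) = s/√Sₓₓ = 46.53/√434.23 = 2.23292.
t = (4.257 − 6.072) / 2.23292 = -0.813.
df = n − 2 = 105.
One-sided p ≈ 0.2091, which is ≥ 0.05, so fail to reject H₀.
The data do not give significant evidence that the true slope on advertising spend is below 6.072 $1000s per unit.

t = -0.813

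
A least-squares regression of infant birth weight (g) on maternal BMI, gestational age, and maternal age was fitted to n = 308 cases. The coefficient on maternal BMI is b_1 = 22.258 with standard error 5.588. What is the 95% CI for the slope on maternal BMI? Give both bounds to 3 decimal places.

df = n − k − 1 = 308 − 3 − 1 = 304.
t* = t_{0.025, 304} = 1.967798.
Margin = t* × SE = 1.967798 × 5.588 = 10.99606.
CI: 22.258 ± 10.99606 → (11.262, 33.254).
With 95% confidence, each one-unit increase in maternal BMI is associated with a change of between 11.262 and 33.254 g in infant birth weight, holding the other predictors fixed.

(11.262, 33.254)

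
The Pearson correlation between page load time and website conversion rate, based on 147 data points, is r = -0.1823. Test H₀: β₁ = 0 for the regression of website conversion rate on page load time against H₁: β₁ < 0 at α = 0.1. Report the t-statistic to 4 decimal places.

t = -2.2326

t = r·√(n − 2)/√(1 − r²) = -0.1823·√145/√0.966767 = -2.2326.
df = n − 2 = 145.
One-sided p ≈ 0.0136, which is < 0.1, so reject H₀.
There is evidence of a linear association between page load time and website conversion rate.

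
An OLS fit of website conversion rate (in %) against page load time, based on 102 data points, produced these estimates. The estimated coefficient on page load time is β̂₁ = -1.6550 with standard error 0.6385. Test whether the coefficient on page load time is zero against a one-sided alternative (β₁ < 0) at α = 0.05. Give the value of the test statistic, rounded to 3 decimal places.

H₀: β₁ = 0 vs H₁: β₁ < 0.
t = (β̂₁ − β₁⁰)/SE = -1.6550 / 0.6385 = -2.592.
df = n − 2 = 102 − 2 = 100.
One-sided p ≈ 0.0055, which is < 0.05, so reject H₀.
There is evidence that the true slope on page load time is negative.

t = -2.592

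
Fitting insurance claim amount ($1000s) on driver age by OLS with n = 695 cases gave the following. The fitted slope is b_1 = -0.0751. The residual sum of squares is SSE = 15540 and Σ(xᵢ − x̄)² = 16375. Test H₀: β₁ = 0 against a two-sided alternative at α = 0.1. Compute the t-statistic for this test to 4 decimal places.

MSE = SSE/(n − 2) = 15540/693 = 22.4242.
SE(b_1) = √(MSE/Sₓₓ) = √(22.4242/16375) = 0.0370057.
t = -0.0751 / 0.0370057 = -2.0294.
df = n − 2 = 693.
Two-sided p ≈ 0.0428, which is < 0.1, so reject H₀.
There is evidence that driver age is associated with insurance claim amount.

t = -2.0294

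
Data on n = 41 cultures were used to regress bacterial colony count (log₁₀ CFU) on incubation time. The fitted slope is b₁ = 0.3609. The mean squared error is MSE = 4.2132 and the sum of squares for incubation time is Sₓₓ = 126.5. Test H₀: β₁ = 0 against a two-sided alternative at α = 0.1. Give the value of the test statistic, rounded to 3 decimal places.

SE(b₁) = √(MSE/Sₓₓ) = √(4.2132/126.5) = 0.182499.
t = 0.3609 / 0.182499 = 1.978.
df = n − 2 = 39.
Two-sided p ≈ 0.0551, which is < 0.1, so reject H₀.
There is evidence that incubation time is associated with bacterial colony count.

t = 1.978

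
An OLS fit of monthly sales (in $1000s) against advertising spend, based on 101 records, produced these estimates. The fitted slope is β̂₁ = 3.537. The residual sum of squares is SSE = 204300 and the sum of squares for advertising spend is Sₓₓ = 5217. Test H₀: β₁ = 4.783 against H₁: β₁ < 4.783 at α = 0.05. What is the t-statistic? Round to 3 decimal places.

MSE = SSE/(n − 2) = 204300/99 = 2063.64.
SE(β̂₁) = √(MSE/Sₓₓ) = √(2063.64/5217) = 0.628936.
t = (3.537 − 4.783) / 0.628936 = -1.981.
df = n − 2 = 99.
One-sided p ≈ 0.0252, which is < 0.05, so reject H₀.
There is evidence that the true slope on advertising spend is below 4.783 $1000s per unit.

t = -1.981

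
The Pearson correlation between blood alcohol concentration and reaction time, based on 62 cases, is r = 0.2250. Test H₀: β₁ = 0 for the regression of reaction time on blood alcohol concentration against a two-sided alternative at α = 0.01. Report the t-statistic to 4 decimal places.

t = r·√(n − 2)/√(1 − r²) = 0.2250·√60/√0.949375 = 1.7887.
df = n − 2 = 60.
Two-sided p ≈ 0.0787, which is ≥ 0.01, so fail to reject H₀.
The data do not give significant evidence of a linear association between blood alcohol concentration and reaction time.

t = 1.7887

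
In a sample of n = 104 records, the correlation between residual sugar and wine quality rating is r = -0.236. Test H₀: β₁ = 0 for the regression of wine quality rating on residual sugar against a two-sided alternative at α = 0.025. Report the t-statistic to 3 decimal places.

t = -2.453

t = r·√(n − 2)/√(1 − r²) = -0.236·√102/√0.944304 = -2.453.
df = n − 2 = 102.
Two-sided p ≈ 0.0159, which is < 0.025, so reject H₀.
There is evidence of a linear association between residual sugar and wine quality rating.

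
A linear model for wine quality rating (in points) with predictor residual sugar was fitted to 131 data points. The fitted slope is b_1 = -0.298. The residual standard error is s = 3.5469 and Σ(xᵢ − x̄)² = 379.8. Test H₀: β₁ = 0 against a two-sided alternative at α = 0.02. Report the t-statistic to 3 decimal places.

SE(b_1) = s/√Sₓₓ = 3.5469/√379.8 = 0.182.
t = -0.298 / 0.182 = -1.637.
df = n − 2 = 129.
Two-sided p ≈ 0.1040, which is ≥ 0.02, so fail to reject H₀.
The data do not give significant evidence of an association between residual sugar and wine quality rating.

t = -1.637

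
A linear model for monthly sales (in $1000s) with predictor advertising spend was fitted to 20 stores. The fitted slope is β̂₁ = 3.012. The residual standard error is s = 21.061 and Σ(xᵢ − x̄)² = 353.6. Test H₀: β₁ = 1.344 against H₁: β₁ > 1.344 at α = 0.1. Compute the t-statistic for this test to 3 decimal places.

t = 1.489

SE(β̂₁) = s/√Sₓₓ = 21.061/√353.6 = 1.12001.
t = (3.012 − 1.344) / 1.12001 = 1.489.
df = n − 2 = 18.
One-sided p ≈ 0.0769, which is < 0.1, so reject H₀.
There is evidence that the true slope on advertising spend exceeds 1.344 $1000s per unit.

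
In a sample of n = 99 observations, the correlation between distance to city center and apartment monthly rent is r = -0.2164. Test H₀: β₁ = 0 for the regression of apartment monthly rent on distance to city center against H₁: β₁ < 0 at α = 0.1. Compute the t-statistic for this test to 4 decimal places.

t = r·√(n − 2)/√(1 − r²) = -0.2164·√97/√0.953171 = -2.1830.
df = n − 2 = 97.
One-sided p ≈ 0.0157, which is < 0.1, so reject H₀.
There is evidence of a linear association between distance to city center and apartment monthly rent.

t = -2.1830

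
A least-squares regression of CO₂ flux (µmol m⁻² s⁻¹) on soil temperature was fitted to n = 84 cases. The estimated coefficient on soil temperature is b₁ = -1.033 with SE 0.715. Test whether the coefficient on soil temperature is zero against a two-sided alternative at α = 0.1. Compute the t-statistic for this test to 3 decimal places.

H₀: β₁ = 0 vs H₁: β₁ ≠ 0.
t = (b₁ − β₁⁰)/SE = -1.033 / 0.715 = -1.445.
df = n − 2 = 84 − 2 = 82.
Two-sided p ≈ 0.1523, which is ≥ 0.1, so fail to reject H₀.
The data do not give significant evidence of an association between soil temperature and CO₂ flux.

t = -1.445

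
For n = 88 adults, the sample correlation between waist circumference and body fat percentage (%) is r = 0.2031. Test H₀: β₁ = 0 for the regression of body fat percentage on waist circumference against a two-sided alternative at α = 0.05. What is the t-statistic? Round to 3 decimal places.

t = r·√(n − 2)/√(1 − r²) = 0.2031·√86/√0.95875 = 1.924.
df = n − 2 = 86.
Two-sided p ≈ 0.0577, which is ≥ 0.05, so fail to reject H₀.
The data do not give significant evidence of a linear association between waist circumference and body fat percentage.

t = 1.924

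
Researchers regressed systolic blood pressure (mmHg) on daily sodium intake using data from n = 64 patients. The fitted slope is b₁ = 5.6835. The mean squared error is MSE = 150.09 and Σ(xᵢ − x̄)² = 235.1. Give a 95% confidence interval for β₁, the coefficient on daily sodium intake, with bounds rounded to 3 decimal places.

(4.086, 7.281)

SE(b₁) = √(MSE/Sₓₓ) = √(150.09/235.1) = 0.799005.
df = n − 2 = 62.
t* = t_{0.025, 62} = 1.998972.
Margin = t* × SE = 1.998972 × 0.799005 = 1.59719.
CI: 5.6835 ± 1.59719 → (4.086, 7.281).
With 95% confidence, each one-unit increase in daily sodium intake is associated with a change of between 4.086 and 7.281 mmHg in systolic blood pressure.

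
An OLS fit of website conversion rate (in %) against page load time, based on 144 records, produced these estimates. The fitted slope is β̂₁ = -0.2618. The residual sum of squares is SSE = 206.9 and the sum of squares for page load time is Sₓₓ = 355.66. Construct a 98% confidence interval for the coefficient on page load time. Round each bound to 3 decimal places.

(-0.412, -0.111)

MSE = SSE/(n − 2) = 206.9/142 = 1.45704.
SE(β̂₁) = √(MSE/Sₓₓ) = √(1.45704/355.66) = 0.0640057.
df = n − 2 = 142.
t* = t_{0.01, 142} = 2.352895.
Margin = t* × SE = 2.352895 × 0.0640057 = 0.15060.
CI: -0.2618 ± 0.15060 → (-0.412, -0.111).
With 98% confidence, each one-unit increase in page load time is associated with a change of between -0.412 and -0.111 % in website conversion rate.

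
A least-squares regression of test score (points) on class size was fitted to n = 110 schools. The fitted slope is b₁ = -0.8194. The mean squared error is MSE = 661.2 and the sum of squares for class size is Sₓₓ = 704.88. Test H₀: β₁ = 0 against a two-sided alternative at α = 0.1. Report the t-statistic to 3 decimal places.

t = -0.846

SE(b₁) = √(MSE/Sₓₓ) = √(661.2/704.88) = 0.968521.
t = -0.8194 / 0.968521 = -0.846.
df = n − 2 = 108.
Two-sided p ≈ 0.3994, which is ≥ 0.1, so fail to reject H₀.
The data do not give significant evidence of an association between class size and test score.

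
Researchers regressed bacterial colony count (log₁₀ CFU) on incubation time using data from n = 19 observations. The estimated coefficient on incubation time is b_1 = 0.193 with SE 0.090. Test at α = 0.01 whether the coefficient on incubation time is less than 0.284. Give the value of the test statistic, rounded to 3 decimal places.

t = -1.011

H₀: β₁ = 0.284 vs H₁: β₁ < 0.284.
t = (b_1 − β₁⁰)/SE = (0.193 − 0.284) / 0.090 = -1.011.
df = n − 2 = 19 − 2 = 17.
One-sided p ≈ 0.1631, which is ≥ 0.01, so fail to reject H₀.
The data do not give significant evidence that the true slope on incubation time is below 0.284 log₁₀ CFU per unit.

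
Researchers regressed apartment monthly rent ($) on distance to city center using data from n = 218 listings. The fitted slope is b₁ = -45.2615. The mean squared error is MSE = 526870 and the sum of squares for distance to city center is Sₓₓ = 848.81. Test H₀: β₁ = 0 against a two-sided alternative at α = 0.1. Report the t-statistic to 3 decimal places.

t = -1.817

SE(b₁) = √(MSE/Sₓₓ) = √(526870/848.81) = 24.9142.
t = -45.2615 / 24.9142 = -1.817.
df = n − 2 = 216.
Two-sided p ≈ 0.0706, which is < 0.1, so reject H₀.
There is evidence that distance to city center is associated with apartment monthly rent.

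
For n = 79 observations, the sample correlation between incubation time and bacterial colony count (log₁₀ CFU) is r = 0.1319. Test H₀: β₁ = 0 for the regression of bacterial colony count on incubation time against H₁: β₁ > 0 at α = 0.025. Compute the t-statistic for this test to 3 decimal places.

t = r·√(n − 2)/√(1 − r²) = 0.1319·√77/√0.982602 = 1.168.
df = n − 2 = 77.
One-sided p ≈ 0.1233, which is ≥ 0.025, so fail to reject H₀.
The data do not give significant evidence of a linear association between incubation time and bacterial colony count.

t = 1.168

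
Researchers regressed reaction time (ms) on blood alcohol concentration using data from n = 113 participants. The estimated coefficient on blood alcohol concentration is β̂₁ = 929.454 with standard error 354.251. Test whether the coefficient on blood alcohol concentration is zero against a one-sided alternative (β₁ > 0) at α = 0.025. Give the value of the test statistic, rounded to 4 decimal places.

t = 2.6237

H₀: β₁ = 0 vs H₁: β₁ > 0.
t = (β̂₁ − β₁⁰)/SE = 929.454 / 354.251 = 2.6237.
df = n − 2 = 113 − 2 = 111.
One-sided p ≈ 0.0050, which is < 0.025, so reject H₀.
There is evidence that the true slope on blood alcohol concentration is positive.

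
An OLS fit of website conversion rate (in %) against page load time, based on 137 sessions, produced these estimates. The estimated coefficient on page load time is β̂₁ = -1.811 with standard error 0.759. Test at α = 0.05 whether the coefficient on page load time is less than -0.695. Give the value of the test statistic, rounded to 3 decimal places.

H₀: β₁ = -0.695 vs H₁: β₁ < -0.695.
t = (β̂₁ − β₁⁰)/SE = (-1.811 − (-0.695)) / 0.759 = -1.470.
df = n − 2 = 137 − 2 = 135.
One-sided p ≈ 0.0719, which is ≥ 0.05, so fail to reject H₀.
The data do not give significant evidence that the true slope on page load time is below -0.695 % per unit.

t = -1.470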